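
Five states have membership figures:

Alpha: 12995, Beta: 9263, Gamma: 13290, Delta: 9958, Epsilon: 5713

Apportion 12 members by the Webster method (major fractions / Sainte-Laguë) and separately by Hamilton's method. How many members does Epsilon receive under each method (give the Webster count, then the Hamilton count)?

1 and 2

Webster: Alpha 3, Beta 2, Gamma 3, Delta 3, Epsilon 1.
Hamilton: Alpha 3, Beta 2, Gamma 3, Delta 2, Epsilon 2.
Epsilon gets 1 under Webster and 2 under Hamilton.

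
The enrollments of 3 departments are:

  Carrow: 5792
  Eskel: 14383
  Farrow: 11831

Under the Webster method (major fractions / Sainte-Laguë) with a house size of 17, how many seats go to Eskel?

Standard divisor 32006/17 ≈ 1882.706; standard quotas: Carrow 3.076, Eskel 7.640, Farrow 6.284.
Rounding to the nearest integer gives Carrow 3, Eskel 8, Farrow 6 — total 17, matching the house size, so no adjustment is needed.
Eskel receives 8.

8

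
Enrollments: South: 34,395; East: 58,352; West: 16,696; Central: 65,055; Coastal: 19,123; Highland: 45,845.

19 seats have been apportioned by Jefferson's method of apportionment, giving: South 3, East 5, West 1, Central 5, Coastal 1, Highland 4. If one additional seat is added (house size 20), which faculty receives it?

Priority for the next seat is population ÷ (current seats + 1).
Priorities: South 8598.750, East 9725.333, West 8348.000, Central 10842.500, Coastal 9561.500, Highland 9169.000.
Highest priority: Central.

Central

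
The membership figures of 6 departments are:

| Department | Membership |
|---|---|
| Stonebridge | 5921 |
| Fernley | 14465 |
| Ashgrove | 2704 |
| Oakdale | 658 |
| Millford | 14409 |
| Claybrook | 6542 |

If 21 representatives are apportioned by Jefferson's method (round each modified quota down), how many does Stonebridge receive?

3

Standard divisor 44699/21 ≈ 2128.524; standard quotas: Stonebridge 2.782, Fernley 6.796, Ashgrove 1.270, Oakdale 0.309, Millford 6.769, Claybrook 3.073.
Rounding down gives 2, 6, 1, 0, 6, 3 = 18 seats, so the divisor must be adjusted.
With modified divisor 1900: modified quotas Stonebridge 3.116, Fernley 7.613, Ashgrove 1.423, Oakdale 0.346, Millford 7.584, Claybrook 3.443.
Rounding down: Stonebridge 3, Fernley 7, Ashgrove 1, Oakdale 0, Millford 7, Claybrook 3 (total 21).
Stonebridge receives 3.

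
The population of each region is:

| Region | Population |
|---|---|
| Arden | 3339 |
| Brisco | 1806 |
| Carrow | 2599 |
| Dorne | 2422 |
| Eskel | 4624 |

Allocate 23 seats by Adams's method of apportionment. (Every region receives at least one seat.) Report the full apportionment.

Arden 5; Brisco 3; Carrow 4; Dorne 4; Eskel 7

Standard divisor 14790/23 ≈ 643.043; standard quotas: Arden 5.192, Brisco 2.809, Carrow 4.042, Dorne 3.766, Eskel 7.191.
Rounding up gives 6, 3, 5, 4, 8 = 26 seats, so the divisor must be adjusted.
With modified divisor 700: modified quotas Arden 4.770, Brisco 2.580, Carrow 3.713, Dorne 3.460, Eskel 6.606.
Rounding up: Arden 5, Brisco 3, Carrow 4, Dorne 4, Eskel 7 (total 23).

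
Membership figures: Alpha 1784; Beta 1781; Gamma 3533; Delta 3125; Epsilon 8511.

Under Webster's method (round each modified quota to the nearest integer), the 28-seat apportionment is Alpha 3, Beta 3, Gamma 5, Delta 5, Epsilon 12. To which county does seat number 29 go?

Epsilon

Priority for the next seat is population ÷ (current seats + 0.5).
Priorities: Alpha 509.714, Beta 508.857, Gamma 642.364, Delta 568.182, Epsilon 680.880.
Highest priority: Epsilon.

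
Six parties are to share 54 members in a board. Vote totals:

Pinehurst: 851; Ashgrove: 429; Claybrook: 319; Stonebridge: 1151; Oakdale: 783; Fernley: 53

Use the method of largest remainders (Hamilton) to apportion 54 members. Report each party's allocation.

Total 3586; standard divisor 3586/54 ≈ 66.407.
Standard quotas: Pinehurst 12.815, Ashgrove 6.460, Claybrook 4.804, Stonebridge 17.332, Oakdale 11.791, Fernley 0.798.
Lower quotas: Pinehurst 12, Ashgrove 6, Claybrook 4, Stonebridge 17, Oakdale 11, Fernley 0 (sum 50, leaving 4 seats).
Remainders in descending order: Pinehurst 0.815, Claybrook 0.804, Fernley 0.798, Oakdale 0.791, Ashgrove 0.460, Stonebridge 0.332.
The surplus seats go to Pinehurst, Claybrook, Fernley, Oakdale.

Pinehurst 13, Ashgrove 6, Claybrook 5, Stonebridge 17, Oakdale 12, Fernley 1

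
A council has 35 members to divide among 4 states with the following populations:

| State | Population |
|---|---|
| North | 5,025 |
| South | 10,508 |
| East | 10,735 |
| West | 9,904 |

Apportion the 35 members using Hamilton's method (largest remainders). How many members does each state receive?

The standard divisor is 36172/35 ≈ 1033.486.
Standard quotas: North 4.8622, South 10.1675, East 10.3872, West 9.5831.
Lower quotas: North 4, South 10, East 10, West 9 (sum 33, leaving 2 seats).
Remainders in descending order: North 0.8622, West 0.5831, East 0.3872, South 0.1675.
The surplus seats go to North, West.

North: 5, South: 10, East: 10, West: 10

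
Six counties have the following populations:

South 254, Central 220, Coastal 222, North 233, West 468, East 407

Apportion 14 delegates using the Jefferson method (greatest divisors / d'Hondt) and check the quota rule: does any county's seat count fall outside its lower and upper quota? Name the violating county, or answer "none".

Standard quotas: South 1.971, Central 1.707, Coastal 1.723, North 1.808, West 3.632, East 3.159.
Jefferson allocation: South 2, Central 1, Coastal 2, North 2, West 4, East 3.
Every allocation lies between the lower and upper quota.

none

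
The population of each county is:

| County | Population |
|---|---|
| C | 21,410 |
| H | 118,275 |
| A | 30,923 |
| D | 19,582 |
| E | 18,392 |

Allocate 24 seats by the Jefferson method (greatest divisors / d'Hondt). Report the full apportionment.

C 2; H 15; A 3; D 2; E 2

Standard divisor 208582/24 ≈ 8690.917; standard quotas: C 2.463, H 13.609, A 3.558, D 2.253, E 2.116.
Rounding down gives 2, 13, 3, 2, 2 = 22 seats, so the divisor must be adjusted.
With modified divisor 7800: modified quotas C 2.745, H 15.163, A 3.964, D 2.511, E 2.358.
Rounding down: C 2, H 15, A 3, D 2, E 2 (total 24).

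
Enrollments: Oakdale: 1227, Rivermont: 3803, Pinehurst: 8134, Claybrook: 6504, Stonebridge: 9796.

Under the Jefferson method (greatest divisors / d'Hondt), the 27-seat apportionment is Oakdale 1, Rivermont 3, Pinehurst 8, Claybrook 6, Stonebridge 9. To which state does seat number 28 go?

Priority for the next seat is population ÷ (current seats + 1).
Priorities: Oakdale 613.500, Rivermont 950.750, Pinehurst 903.778, Claybrook 929.143, Stonebridge 979.600.
Highest priority: Stonebridge.

Stonebridge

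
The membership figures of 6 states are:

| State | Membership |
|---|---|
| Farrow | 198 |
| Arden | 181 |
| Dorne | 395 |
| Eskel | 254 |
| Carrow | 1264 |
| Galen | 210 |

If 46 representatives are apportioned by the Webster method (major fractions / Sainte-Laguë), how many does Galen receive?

4

Standard divisor 2502/46 ≈ 54.391; standard quotas: Farrow 3.640, Arden 3.328, Dorne 7.262, Eskel 4.670, Carrow 23.239, Galen 3.861.
Rounding to the nearest integer gives Farrow 4, Arden 3, Dorne 7, Eskel 5, Carrow 23, Galen 4 — total 46, matching the house size, so no adjustment is needed.
Galen receives 4.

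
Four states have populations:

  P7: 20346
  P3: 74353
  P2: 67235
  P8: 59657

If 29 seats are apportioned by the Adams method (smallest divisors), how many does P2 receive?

9

Standard divisor 221591/29 ≈ 7641.069; standard quotas: P7 2.663, P3 9.731, P2 8.799, P8 7.807.
Rounding up gives 3, 10, 9, 8 = 30 seats, so the divisor must be adjusted.
With modified divisor 8300: modified quotas P7 2.451, P3 8.958, P2 8.101, P8 7.188.
Rounding up: P7 3, P3 9, P2 9, P8 8 (total 29).
P2 receives 9.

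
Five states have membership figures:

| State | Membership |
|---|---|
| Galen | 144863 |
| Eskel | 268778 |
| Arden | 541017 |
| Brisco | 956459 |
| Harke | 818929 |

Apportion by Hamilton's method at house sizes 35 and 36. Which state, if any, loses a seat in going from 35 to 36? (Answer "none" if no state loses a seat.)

At 35 seats: Galen 2, Eskel 3, Arden 7, Brisco 12, Harke 11.
At 36 seats: Galen 2, Eskel 3, Arden 7, Brisco 13, Harke 11.
No state's allocation decreased.

none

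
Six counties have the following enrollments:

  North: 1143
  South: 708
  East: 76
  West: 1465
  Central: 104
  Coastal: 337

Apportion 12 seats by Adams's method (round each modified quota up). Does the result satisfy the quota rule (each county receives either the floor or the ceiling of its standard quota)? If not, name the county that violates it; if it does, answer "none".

none

Standard quotas: North 3.578, South 2.217, East 0.238, West 4.586, Central 0.326, Coastal 1.055.
Adams allocation: North 3, South 2, East 1, West 4, Central 1, Coastal 1.
Every allocation lies between the lower and upper quota.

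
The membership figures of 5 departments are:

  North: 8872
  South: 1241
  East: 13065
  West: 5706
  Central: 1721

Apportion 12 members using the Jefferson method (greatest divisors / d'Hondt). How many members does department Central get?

Standard divisor 30605/12 ≈ 2550.417; standard quotas: North 3.479, South 0.487, East 5.123, West 2.237, Central 0.675.
Rounding down gives 3, 0, 5, 2, 0 = 10 seats, so the divisor must be adjusted.
With modified divisor 2000: modified quotas North 4.436, South 0.621, East 6.532, West 2.853, Central 0.861.
Rounding down: North 4, South 0, East 6, West 2, Central 0 (total 12).
Central receives 0.

0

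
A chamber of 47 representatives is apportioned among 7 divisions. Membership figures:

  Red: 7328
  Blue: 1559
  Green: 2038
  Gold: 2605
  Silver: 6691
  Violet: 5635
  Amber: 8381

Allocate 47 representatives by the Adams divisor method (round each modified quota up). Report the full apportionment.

Standard divisor 34237/47 ≈ 728.447; standard quotas: Red 10.060, Blue 2.140, Green 2.798, Gold 3.576, Silver 9.185, Violet 7.736, Amber 11.505.
Rounding up gives 11, 3, 3, 4, 10, 8, 12 = 51 seats, so the divisor must be adjusted.
With modified divisor 800: modified quotas Red 9.160, Blue 1.949, Green 2.547, Gold 3.256, Silver 8.364, Violet 7.044, Amber 10.476.
Rounding up: Red 10, Blue 2, Green 3, Gold 4, Silver 9, Violet 8, Amber 11 (total 47).

Red 10; Blue 2; Green 3; Gold 4; Silver 9; Violet 8; Amber 11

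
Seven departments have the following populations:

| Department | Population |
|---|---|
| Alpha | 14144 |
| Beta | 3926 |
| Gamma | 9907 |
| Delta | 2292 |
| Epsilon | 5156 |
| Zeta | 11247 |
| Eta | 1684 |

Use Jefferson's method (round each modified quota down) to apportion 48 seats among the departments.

Standard divisor 48356/48 ≈ 1007.417; standard quotas: Alpha 14.040, Beta 3.897, Gamma 9.834, Delta 2.275, Epsilon 5.118, Zeta 11.164, Eta 1.672.
Rounding down gives 14, 3, 9, 2, 5, 11, 1 = 45 seats, so the divisor must be adjusted.
With modified divisor 940: modified quotas Alpha 15.047, Beta 4.177, Gamma 10.539, Delta 2.438, Epsilon 5.485, Zeta 11.965, Eta 1.791.
Rounding down: Alpha 15, Beta 4, Gamma 10, Delta 2, Epsilon 5, Zeta 11, Eta 1 (total 48).

Alpha=15, Beta=4, Gamma=10, Delta=2, Epsilon=5, Zeta=11, Eta=1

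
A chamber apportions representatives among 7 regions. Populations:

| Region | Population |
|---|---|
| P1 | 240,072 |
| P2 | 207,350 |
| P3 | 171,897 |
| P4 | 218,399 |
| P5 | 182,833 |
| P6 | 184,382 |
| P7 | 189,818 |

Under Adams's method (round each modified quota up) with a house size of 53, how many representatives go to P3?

Standard divisor 1394751/53 ≈ 26316.057; standard quotas: P1 9.123, P2 7.879, P3 6.532, P4 8.299, P5 6.948, P6 7.006, P7 7.213.
Rounding up gives 10, 8, 7, 9, 7, 8, 8 = 57 seats, so the divisor must be adjusted.
With modified divisor 28000: modified quotas P1 8.574, P2 7.405, P3 6.139, P4 7.800, P5 6.530, P6 6.585, P7 6.779.
Rounding up: P1 9, P2 8, P3 7, P4 8, P5 7, P6 7, P7 7 (total 53).
P3 receives 7.

7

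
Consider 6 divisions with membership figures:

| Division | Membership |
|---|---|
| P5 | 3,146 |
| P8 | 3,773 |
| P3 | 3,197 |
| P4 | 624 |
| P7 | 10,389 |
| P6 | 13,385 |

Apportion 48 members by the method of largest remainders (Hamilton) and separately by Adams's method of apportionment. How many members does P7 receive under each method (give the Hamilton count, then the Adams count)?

Hamilton: P5 4, P8 5, P3 4, P4 1, P7 15, P6 19.
Adams: P5 5, P8 5, P3 5, P4 1, P7 14, P6 18.
P7 gets 15 under Hamilton and 14 under Adams.

15 and 14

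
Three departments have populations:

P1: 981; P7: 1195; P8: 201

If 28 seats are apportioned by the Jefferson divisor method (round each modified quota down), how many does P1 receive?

Standard divisor 2377/28 ≈ 84.893; standard quotas: P1 11.556, P7 14.077, P8 2.368.
Rounding down gives 11, 14, 2 = 27 seats, so the divisor must be adjusted.
With modified divisor 80: modified quotas P1 12.262, P7 14.938, P8 2.513.
Rounding down: P1 12, P7 14, P8 2 (total 28).
P1 receives 12.

12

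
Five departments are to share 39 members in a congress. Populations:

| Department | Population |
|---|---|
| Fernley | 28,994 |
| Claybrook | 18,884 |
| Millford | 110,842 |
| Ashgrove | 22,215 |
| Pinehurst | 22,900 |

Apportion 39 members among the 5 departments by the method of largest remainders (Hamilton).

Fernley 6, Claybrook 4, Millford 21, Ashgrove 4, Pinehurst 4

Standard divisor: 203835 ÷ 39 ≈ 5226.538.
Standard quotas: Fernley 5.5475, Claybrook 3.6131, Millford 21.2075, Ashgrove 4.2504, Pinehurst 4.3815.
Lower quotas: Fernley 5, Claybrook 3, Millford 21, Ashgrove 4, Pinehurst 4 (sum 37, leaving 2 seats).
Remainders in descending order: Claybrook 0.6131, Fernley 0.5475, Pinehurst 0.3815, Ashgrove 0.2504, Millford 0.2075.
Largest remainders: Claybrook, Fernley receive the extra seats.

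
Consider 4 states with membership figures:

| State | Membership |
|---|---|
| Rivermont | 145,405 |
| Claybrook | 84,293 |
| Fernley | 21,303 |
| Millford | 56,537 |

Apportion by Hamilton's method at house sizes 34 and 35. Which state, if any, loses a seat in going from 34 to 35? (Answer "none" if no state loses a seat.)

Fernley

At 34 seats: Rivermont 16, Claybrook 9, Fernley 3, Millford 6.
At 35 seats: Rivermont 17, Claybrook 10, Fernley 2, Millford 6.
Fernley drops from 3 to 2.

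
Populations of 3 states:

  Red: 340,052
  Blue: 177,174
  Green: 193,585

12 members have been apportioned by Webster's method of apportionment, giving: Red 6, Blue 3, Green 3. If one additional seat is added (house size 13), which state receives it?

Priority for the next seat is population ÷ (current seats + 0.5).
Priorities: Red 52315.692, Blue 50621.143, Green 55310.000.
Highest priority: Green.

Green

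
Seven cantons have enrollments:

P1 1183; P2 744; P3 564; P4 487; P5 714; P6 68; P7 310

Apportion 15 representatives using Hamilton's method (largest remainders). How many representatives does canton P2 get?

Standard divisor: 4070 ÷ 15 ≈ 271.333.
Standard quotas: P1 4.360, P2 2.742, P3 2.079, P4 1.795, P5 2.631, P6 0.251, P7 1.143.
Lower quotas: P1 4, P2 2, P3 2, P4 1, P5 2, P6 0, P7 1 (sum 12, leaving 3 seats).
Remainders in descending order: P4 0.795, P2 0.742, P5 0.631, P1 0.360, P6 0.251, P7 0.143, P3 0.079.
The surplus seats go to P4, P2, P5.
P2 receives 3.

3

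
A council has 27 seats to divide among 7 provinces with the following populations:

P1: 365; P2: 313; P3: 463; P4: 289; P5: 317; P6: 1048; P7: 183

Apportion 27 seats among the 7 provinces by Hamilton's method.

The standard divisor is 2978/27 ≈ 110.296.
Standard quotas: P1 3.309, P2 2.838, P3 4.198, P4 2.620, P5 2.874, P6 9.502, P7 1.659.
Lower quotas: P1 3, P2 2, P3 4, P4 2, P5 2, P6 9, P7 1 (sum 23, leaving 4 seats).
Remainders in descending order: P5 0.874, P2 0.838, P7 0.659, P4 0.620, P6 0.502, P1 0.309, P3 0.198.
The surplus seats go to P5, P2, P7, P4.

P1 3; P2 3; P3 4; P4 3; P5 3; P6 9; P7 2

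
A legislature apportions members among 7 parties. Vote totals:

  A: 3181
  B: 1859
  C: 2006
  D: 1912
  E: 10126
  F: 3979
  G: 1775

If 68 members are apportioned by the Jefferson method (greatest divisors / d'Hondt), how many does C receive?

5

Standard divisor 24838/68 ≈ 365.265; standard quotas: A 8.709, B 5.089, C 5.492, D 5.235, E 27.722, F 10.893, G 4.859.
Rounding down gives 8, 5, 5, 5, 27, 10, 4 = 64 seats, so the divisor must be adjusted.
With modified divisor 350: modified quotas A 9.089, B 5.311, C 5.731, D 5.463, E 28.931, F 11.369, G 5.071.
Rounding down: A 9, B 5, C 5, D 5, E 28, F 11, G 5 (total 68).
C receives 5.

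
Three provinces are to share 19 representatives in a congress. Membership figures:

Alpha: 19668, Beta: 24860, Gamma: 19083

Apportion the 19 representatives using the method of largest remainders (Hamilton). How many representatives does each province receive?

Standard divisor: 63611 ÷ 19 ≈ 3347.947.
Standard quotas: Alpha 5.8746, Beta 7.4254, Gamma 5.6999.
Lower quotas: Alpha 5, Beta 7, Gamma 5 (sum 17, leaving 2 seats).
Remainders in descending order: Alpha 0.8746, Gamma 0.6999, Beta 0.4254.
Largest remainders: Alpha, Gamma receive the extra seats.

Alpha=6; Beta=7; Gamma=6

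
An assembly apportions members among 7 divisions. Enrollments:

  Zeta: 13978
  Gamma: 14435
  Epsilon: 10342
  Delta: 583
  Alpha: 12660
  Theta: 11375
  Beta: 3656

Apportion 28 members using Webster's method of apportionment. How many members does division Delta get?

0

Standard divisor 67029/28 ≈ 2393.893; standard quotas: Zeta 5.839, Gamma 6.030, Epsilon 4.320, Delta 0.244, Alpha 5.288, Theta 4.752, Beta 1.527.
Rounding to the nearest integer gives Zeta 6, Gamma 6, Epsilon 4, Delta 0, Alpha 5, Theta 5, Beta 2 — total 28, matching the house size, so no adjustment is needed.
Delta receives 0.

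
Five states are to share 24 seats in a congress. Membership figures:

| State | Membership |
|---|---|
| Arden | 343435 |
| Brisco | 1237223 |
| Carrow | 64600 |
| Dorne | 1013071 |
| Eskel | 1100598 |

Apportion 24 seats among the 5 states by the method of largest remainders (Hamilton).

Arden 2, Brisco 8, Carrow 0, Dorne 7, Eskel 7

Standard divisor: 3758927 ÷ 24 ≈ 156621.958.
Standard quotas: Arden 2.1928, Brisco 7.8994, Carrow 0.4125, Dorne 6.4683, Eskel 7.0271.
Lower quotas: Arden 2, Brisco 7, Carrow 0, Dorne 6, Eskel 7 (sum 22, leaving 2 seats).
Remainders in descending order: Brisco 0.8994, Dorne 0.4683, Carrow 0.4125, Arden 0.1928, Eskel 0.0271.
Largest remainders: Brisco, Dorne receive the extra seats.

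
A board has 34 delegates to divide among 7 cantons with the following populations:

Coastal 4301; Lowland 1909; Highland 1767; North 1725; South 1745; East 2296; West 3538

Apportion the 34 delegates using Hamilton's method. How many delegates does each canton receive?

Coastal 8; Lowland 4; Highland 4; North 3; South 3; East 5; West 7

Standard divisor: 17281 ÷ 34 ≈ 508.265.
Standard quotas: Coastal 8.462, Lowland 3.756, Highland 3.477, North 3.394, South 3.433, East 4.517, West 6.961.
Lower quotas: Coastal 8, Lowland 3, Highland 3, North 3, South 3, East 4, West 6 (sum 30, leaving 4 seats).
Remainders in descending order: West 0.961, Lowland 0.756, East 0.517, Highland 0.477, Coastal 0.462, South 0.433, North 0.394.
The surplus seats go to West, Lowland, East, Highland.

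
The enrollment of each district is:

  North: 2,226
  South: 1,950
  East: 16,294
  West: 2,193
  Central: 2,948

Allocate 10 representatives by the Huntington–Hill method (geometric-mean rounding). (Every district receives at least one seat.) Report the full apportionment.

North: 1; South: 1; East: 6; West: 1; Central: 1

With divisor 2745: modified quotas North 0.811, South 0.710, East 5.936, West 0.799, Central 1.074.
Geometric-mean thresholds: North (min 1), South (min 1), East √(5·6)=5.477, West (min 1), Central √(1·2)=1.414.
Each quota rounded against its threshold gives North 1, South 1, East 6, West 1, Central 1 (total 10).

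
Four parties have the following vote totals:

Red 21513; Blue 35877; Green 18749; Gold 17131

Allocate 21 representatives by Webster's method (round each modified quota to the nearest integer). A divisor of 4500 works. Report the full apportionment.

Red=5; Blue=8; Green=4; Gold=4

With modified divisor 4500: modified quotas Red 4.781, Blue 7.973, Green 4.166, Gold 3.807.
Rounding to the nearest integer: Red 5, Blue 8, Green 4, Gold 4 (total 21).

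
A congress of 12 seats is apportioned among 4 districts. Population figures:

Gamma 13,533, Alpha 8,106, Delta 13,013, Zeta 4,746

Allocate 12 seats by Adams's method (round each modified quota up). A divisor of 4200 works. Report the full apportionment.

With modified divisor 4200: modified quotas Gamma 3.222, Alpha 1.930, Delta 3.098, Zeta 1.130.
Rounding up: Gamma 4, Alpha 2, Delta 4, Zeta 2 (total 12).

Gamma 4, Alpha 2, Delta 4, Zeta 2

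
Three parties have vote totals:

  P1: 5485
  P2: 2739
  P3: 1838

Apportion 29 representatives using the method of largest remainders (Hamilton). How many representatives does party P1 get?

16

Total 10062; standard divisor 10062/29 ≈ 346.966.
Standard quotas: P1 15.8085, P2 7.8942, P3 5.2974.
Lower quotas: P1 15, P2 7, P3 5 (sum 27, leaving 2 seats).
Remainders in descending order: P2 0.8942, P1 0.8085, P3 0.2974.
Largest remainders: P2, P1 receive the extra seats.
P1 receives 16.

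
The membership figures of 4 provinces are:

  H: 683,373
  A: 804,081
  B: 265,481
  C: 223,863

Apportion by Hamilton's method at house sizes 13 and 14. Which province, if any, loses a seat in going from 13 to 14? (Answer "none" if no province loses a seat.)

At 13 seats: H 5, A 5, B 2, C 1.
At 14 seats: H 5, A 6, B 2, C 1.
No province's allocation decreased.

none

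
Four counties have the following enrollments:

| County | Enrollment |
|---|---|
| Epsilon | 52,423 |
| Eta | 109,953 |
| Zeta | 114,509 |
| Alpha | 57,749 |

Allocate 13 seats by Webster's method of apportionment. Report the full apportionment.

Epsilon=2; Eta=4; Zeta=5; Alpha=2

Standard divisor 334634/13 ≈ 25741.077; standard quotas: Epsilon 2.037, Eta 4.271, Zeta 4.448, Alpha 2.243.
Rounding to the nearest integer gives 2, 4, 4, 2 = 12 seats, so the divisor must be adjusted.
With modified divisor 24900: modified quotas Epsilon 2.105, Eta 4.416, Zeta 4.599, Alpha 2.319.
Rounding to the nearest integer: Epsilon 2, Eta 4, Zeta 5, Alpha 2 (total 13).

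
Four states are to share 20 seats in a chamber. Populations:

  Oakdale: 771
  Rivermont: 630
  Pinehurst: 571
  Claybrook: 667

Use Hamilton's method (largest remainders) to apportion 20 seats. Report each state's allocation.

Standard divisor: 2639 ÷ 20 ≈ 131.95.
Standard quotas: Oakdale 5.843, Rivermont 4.775, Pinehurst 4.327, Claybrook 5.055.
Lower quotas: Oakdale 5, Rivermont 4, Pinehurst 4, Claybrook 5 (sum 18, leaving 2 seats).
Remainders in descending order: Oakdale 0.843, Rivermont 0.775, Pinehurst 0.327, Claybrook 0.055.
The surplus seats go to Oakdale, Rivermont.

Oakdale 6; Rivermont 5; Pinehurst 4; Claybrook 5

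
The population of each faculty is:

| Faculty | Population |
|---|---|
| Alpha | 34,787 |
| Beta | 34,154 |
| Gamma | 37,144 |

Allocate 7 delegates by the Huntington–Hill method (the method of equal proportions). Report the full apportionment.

With divisor 14683: modified quotas Alpha 2.369, Beta 2.326, Gamma 2.530.
Geometric-mean thresholds: Alpha √(2·3)=2.449, Beta √(2·3)=2.449, Gamma √(2·3)=2.449.
Each quota rounded against its threshold gives Alpha 2, Beta 2, Gamma 3 (total 7).

Alpha: 2, Beta: 2, Gamma: 3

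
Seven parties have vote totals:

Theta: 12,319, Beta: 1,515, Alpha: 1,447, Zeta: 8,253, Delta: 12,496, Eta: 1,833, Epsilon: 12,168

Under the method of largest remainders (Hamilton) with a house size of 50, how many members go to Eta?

The standard divisor is 50031/50 ≈ 1000.62.
Standard quotas: Theta 12.3114, Beta 1.5141, Alpha 1.4461, Zeta 8.2479, Delta 12.4883, Eta 1.8319, Epsilon 12.1605.
Lower quotas: Theta 12, Beta 1, Alpha 1, Zeta 8, Delta 12, Eta 1, Epsilon 12 (sum 47, leaving 3 seats).
Remainders in descending order: Eta 0.8319, Beta 0.5141, Delta 0.4883, Alpha 0.4461, Theta 0.3114, Zeta 0.2479, Epsilon 0.1605.
The surplus seats go to Eta, Beta, Delta.
Eta receives 2.

2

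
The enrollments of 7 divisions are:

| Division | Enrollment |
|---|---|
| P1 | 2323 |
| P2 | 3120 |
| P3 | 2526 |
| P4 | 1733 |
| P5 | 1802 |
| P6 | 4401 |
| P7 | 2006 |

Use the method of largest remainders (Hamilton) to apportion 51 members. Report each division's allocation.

P1: 7, P2: 9, P3: 7, P4: 5, P5: 5, P6: 12, P7: 6

Total 17911; standard divisor 17911/51 ≈ 351.196.
Standard quotas: P1 6.615, P2 8.884, P3 7.193, P4 4.935, P5 5.131, P6 12.531, P7 5.712.
Lower quotas: P1 6, P2 8, P3 7, P4 4, P5 5, P6 12, P7 5 (sum 47, leaving 4 seats).
Remainders in descending order: P4 0.935, P2 0.884, P7 0.712, P1 0.615, P6 0.531, P3 0.193, P5 0.131.
The surplus seats go to P4, P2, P7, P1.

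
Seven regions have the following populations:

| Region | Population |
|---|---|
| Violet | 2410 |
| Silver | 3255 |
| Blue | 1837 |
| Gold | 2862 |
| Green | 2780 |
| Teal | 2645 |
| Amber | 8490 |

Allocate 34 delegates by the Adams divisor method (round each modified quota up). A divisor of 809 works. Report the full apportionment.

Violet=3, Silver=5, Blue=3, Gold=4, Green=4, Teal=4, Amber=11

With modified divisor 809: modified quotas Violet 2.979, Silver 4.023, Blue 2.271, Gold 3.538, Green 3.436, Teal 3.269, Amber 10.494.
Rounding up: Violet 3, Silver 5, Blue 3, Gold 4, Green 4, Teal 4, Amber 11 (total 34).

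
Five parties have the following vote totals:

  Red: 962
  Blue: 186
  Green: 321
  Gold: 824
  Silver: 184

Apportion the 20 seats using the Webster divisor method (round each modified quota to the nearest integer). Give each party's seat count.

Red: 8; Blue: 1; Green: 3; Gold: 7; Silver: 1

Standard divisor 2477/20 ≈ 123.85; standard quotas: Red 7.767, Blue 1.502, Green 2.592, Gold 6.653, Silver 1.486.
Rounding to the nearest integer gives 8, 2, 3, 7, 1 = 21 seats, so the divisor must be adjusted.
With modified divisor 125.94: modified quotas Red 7.639, Blue 1.477, Green 2.549, Gold 6.543, Silver 1.461.
Rounding to the nearest integer: Red 8, Blue 1, Green 3, Gold 7, Silver 1 (total 20).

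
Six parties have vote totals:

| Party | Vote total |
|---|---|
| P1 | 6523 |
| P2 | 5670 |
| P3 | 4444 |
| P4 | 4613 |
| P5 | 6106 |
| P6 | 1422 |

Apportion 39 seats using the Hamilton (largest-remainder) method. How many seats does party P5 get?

The standard divisor is 28778/39 ≈ 737.897.
Standard quotas: P1 8.8400, P2 7.6840, P3 6.0225, P4 6.2515, P5 8.2749, P6 1.9271.
Lower quotas: P1 8, P2 7, P3 6, P4 6, P5 8, P6 1 (sum 36, leaving 3 seats).
Remainders in descending order: P6 0.9271, P1 0.8400, P2 0.6840, P5 0.2749, P4 0.2515, P3 0.0225.
Largest remainders: P6, P1, P2 receive the extra seats.
P5 receives 8.

8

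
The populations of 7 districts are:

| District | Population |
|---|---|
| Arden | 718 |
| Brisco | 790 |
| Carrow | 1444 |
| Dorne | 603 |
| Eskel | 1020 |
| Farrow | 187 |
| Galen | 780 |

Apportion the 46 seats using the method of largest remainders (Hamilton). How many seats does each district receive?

Arden: 6, Brisco: 7, Carrow: 12, Dorne: 5, Eskel: 8, Farrow: 2, Galen: 6

Standard divisor: 5542 ÷ 46 ≈ 120.478.
Standard quotas: Arden 5.960, Brisco 6.557, Carrow 11.986, Dorne 5.005, Eskel 8.466, Farrow 1.552, Galen 6.474.
Lower quotas: Arden 5, Brisco 6, Carrow 11, Dorne 5, Eskel 8, Farrow 1, Galen 6 (sum 42, leaving 4 seats).
Remainders in descending order: Carrow 0.986, Arden 0.960, Brisco 0.557, Farrow 0.552, Galen 0.474, Eskel 0.466, Dorne 0.005.
The surplus seats go to Carrow, Arden, Brisco, Farrow.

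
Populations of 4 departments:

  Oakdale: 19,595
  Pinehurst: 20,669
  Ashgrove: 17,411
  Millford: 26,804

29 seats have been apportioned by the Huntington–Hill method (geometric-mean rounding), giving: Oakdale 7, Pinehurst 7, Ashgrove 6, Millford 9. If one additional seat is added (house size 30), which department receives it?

Millford

Priority for the next seat is population ÷ (√(s·(s+1))).
Priorities: Oakdale 2618.492, Pinehurst 2762.011, Ashgrove 2686.576, Millford 2825.390.
Highest priority: Millford.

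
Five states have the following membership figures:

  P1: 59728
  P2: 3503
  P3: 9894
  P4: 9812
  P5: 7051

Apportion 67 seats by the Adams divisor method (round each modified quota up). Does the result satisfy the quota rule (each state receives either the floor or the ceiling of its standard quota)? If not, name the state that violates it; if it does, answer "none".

Standard quotas: P1 44.470, P2 2.608, P3 7.367, P4 7.305, P5 5.250.
Adams allocation: P1 43, P2 3, P3 8, P4 7, P5 6.
P1 has quota 44.470 (lower 44, upper 45) but receives 43 — outside the quota interval.

P1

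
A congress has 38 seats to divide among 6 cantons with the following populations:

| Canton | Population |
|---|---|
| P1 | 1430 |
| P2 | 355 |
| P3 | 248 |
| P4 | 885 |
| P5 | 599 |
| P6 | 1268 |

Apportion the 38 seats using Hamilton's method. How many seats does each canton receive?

The standard divisor is 4785/38 ≈ 125.921.
Standard quotas: P1 11.356, P2 2.819, P3 1.969, P4 7.028, P5 4.757, P6 10.070.
Lower quotas: P1 11, P2 2, P3 1, P4 7, P5 4, P6 10 (sum 35, leaving 3 seats).
Remainders in descending order: P3 0.969, P2 0.819, P5 0.757, P1 0.356, P6 0.070, P4 0.028.
The surplus seats go to P3, P2, P5.

P1=11; P2=3; P3=2; P4=7; P5=5; P6=10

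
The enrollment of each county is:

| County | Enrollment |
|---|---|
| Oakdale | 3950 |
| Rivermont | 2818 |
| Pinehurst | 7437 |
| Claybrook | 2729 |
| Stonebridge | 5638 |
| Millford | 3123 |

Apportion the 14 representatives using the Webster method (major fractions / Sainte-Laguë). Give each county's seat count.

Oakdale 2, Rivermont 2, Pinehurst 4, Claybrook 1, Stonebridge 3, Millford 2

Standard divisor 25695/14 ≈ 1835.357; standard quotas: Oakdale 2.152, Rivermont 1.535, Pinehurst 4.052, Claybrook 1.487, Stonebridge 3.072, Millford 1.702.
Rounding to the nearest integer gives Oakdale 2, Rivermont 2, Pinehurst 4, Claybrook 1, Stonebridge 3, Millford 2 — total 14, matching the house size, so no adjustment is needed.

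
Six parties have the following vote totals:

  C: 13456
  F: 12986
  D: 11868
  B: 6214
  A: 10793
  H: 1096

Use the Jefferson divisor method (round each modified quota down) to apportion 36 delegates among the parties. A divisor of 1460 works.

C 9; F 8; D 8; B 4; A 7; H 0

With modified divisor 1460: modified quotas C 9.216, F 8.895, D 8.129, B 4.256, A 7.392, H 0.751.
Rounding down: C 9, F 8, D 8, B 4, A 7, H 0 (total 36).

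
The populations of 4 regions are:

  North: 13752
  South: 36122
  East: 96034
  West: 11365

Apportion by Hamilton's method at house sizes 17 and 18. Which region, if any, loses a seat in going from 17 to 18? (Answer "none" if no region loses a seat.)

none

At 17 seats: North 2, South 4, East 10, West 1.
At 18 seats: North 2, South 4, East 11, West 1.
No region's allocation decreased.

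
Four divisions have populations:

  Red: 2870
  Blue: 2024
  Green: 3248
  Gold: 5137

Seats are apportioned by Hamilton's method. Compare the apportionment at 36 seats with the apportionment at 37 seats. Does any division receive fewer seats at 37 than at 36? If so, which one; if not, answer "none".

none

At 36 seats: Red 8, Blue 5, Green 9, Gold 14.
At 37 seats: Red 8, Blue 6, Green 9, Gold 14.
No division's allocation decreased.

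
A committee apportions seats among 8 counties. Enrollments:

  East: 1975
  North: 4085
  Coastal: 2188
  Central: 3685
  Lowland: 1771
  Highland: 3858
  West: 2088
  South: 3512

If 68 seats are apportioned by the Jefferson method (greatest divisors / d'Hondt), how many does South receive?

Standard divisor 23162/68 ≈ 340.618; standard quotas: East 5.798, North 11.993, Coastal 6.424, Central 10.819, Lowland 5.199, Highland 11.326, West 6.130, South 10.311.
Rounding down gives 5, 11, 6, 10, 5, 11, 6, 10 = 64 seats, so the divisor must be adjusted.
With modified divisor 320: modified quotas East 6.172, North 12.766, Coastal 6.838, Central 11.516, Lowland 5.534, Highland 12.056, West 6.525, South 10.975.
Rounding down: East 6, North 12, Coastal 6, Central 11, Lowland 5, Highland 12, West 6, South 10 (total 68).
South receives 10.

10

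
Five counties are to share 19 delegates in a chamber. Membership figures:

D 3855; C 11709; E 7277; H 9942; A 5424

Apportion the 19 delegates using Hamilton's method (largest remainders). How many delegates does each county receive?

D 2, C 6, E 3, H 5, A 3

The standard divisor is 38207/19 ≈ 2010.895.
Standard quotas: D 1.9171, C 5.8228, E 3.6188, H 4.9441, A 2.6973.
Lower quotas: D 1, C 5, E 3, H 4, A 2 (sum 15, leaving 4 seats).
Remainders in descending order: H 0.9441, D 0.9171, C 0.8228, A 0.6973, E 0.6188.
Largest remainders: H, D, C, A receive the extra seats.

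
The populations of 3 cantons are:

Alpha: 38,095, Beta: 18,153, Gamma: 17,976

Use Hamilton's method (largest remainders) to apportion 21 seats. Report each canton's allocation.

The standard divisor is 74224/21 ≈ 3534.476.
Standard quotas: Alpha 10.7781, Beta 5.1360, Gamma 5.0859.
Lower quotas: Alpha 10, Beta 5, Gamma 5 (sum 20, leaving 1 seat).
Remainders in descending order: Alpha 0.7781, Beta 0.1360, Gamma 0.0859.
The surplus seat goes to Alpha.

Alpha 11; Beta 5; Gamma 5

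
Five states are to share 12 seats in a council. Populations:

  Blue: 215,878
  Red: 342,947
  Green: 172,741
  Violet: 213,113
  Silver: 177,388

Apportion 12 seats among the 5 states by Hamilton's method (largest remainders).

Total 1122067; standard divisor 1122067/12 ≈ 93505.583.
Standard quotas: Blue 2.3087, Red 3.6677, Green 1.8474, Violet 2.2791, Silver 1.8971.
Lower quotas: Blue 2, Red 3, Green 1, Violet 2, Silver 1 (sum 9, leaving 3 seats).
Remainders in descending order: Silver 0.8971, Green 0.8474, Red 0.6677, Blue 0.3087, Violet 0.2791.
Largest remainders: Silver, Green, Red receive the extra seats.

Blue 2; Red 4; Green 2; Violet 2; Silver 2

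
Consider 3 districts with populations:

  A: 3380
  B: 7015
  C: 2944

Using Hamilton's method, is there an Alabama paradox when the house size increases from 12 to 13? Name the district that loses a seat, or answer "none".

none

At 12 seats: A 3, B 6, C 3.
At 13 seats: A 3, B 7, C 3.
No district's allocation decreased.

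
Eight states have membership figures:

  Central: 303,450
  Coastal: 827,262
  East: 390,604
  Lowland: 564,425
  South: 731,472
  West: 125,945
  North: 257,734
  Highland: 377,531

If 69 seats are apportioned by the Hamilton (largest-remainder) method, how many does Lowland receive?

11

The standard divisor is 3578423/69 ≈ 51861.203.
Standard quotas: Central 5.8512, Coastal 15.9515, East 7.5317, Lowland 10.8834, South 14.1044, West 2.4285, North 4.9697, Highland 7.2796.
Lower quotas: Central 5, Coastal 15, East 7, Lowland 10, South 14, West 2, North 4, Highland 7 (sum 64, leaving 5 seats).
Remainders in descending order: North 0.9697, Coastal 0.9515, Lowland 0.8834, Central 0.8512, East 0.5317, West 0.4285, Highland 0.2796, South 0.1044.
Largest remainders: North, Coastal, Lowland, Central, East receive the extra seats.
Lowland receives 11.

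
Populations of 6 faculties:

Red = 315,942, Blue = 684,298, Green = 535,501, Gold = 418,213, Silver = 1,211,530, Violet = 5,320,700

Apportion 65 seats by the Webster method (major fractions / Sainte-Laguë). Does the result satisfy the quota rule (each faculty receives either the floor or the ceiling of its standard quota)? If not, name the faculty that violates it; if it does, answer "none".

Violet

Standard quotas: Red 2.420, Blue 5.241, Green 4.102, Gold 3.203, Silver 9.280, Violet 40.754.
Webster allocation: Red 2, Blue 5, Green 4, Gold 3, Silver 9, Violet 42.
Violet has quota 40.754 (lower 40, upper 41) but receives 42 — outside the quota interval.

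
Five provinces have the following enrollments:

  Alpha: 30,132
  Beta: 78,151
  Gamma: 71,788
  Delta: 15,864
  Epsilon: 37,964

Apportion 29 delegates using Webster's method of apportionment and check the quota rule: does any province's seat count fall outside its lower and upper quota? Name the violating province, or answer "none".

Standard quotas: Alpha 3.736, Beta 9.690, Gamma 8.901, Delta 1.967, Epsilon 4.707.
Webster allocation: Alpha 4, Beta 9, Gamma 9, Delta 2, Epsilon 5.
Every allocation lies between the lower and upper quota.

none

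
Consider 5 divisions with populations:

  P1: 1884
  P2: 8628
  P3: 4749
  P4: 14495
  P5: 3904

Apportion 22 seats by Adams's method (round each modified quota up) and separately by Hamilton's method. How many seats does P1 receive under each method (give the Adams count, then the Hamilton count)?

2 and 1

Adams: P1 2, P2 5, P3 3, P4 9, P5 3.
Hamilton: P1 1, P2 6, P3 3, P4 9, P5 3.
P1 gets 2 under Adams and 1 under Hamilton.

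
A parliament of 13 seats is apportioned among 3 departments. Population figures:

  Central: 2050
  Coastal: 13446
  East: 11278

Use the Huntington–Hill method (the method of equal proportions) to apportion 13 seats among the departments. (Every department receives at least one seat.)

Central 1; Coastal 7; East 5

With divisor 2067: modified quotas Central 0.992, Coastal 6.505, East 5.456.
Geometric-mean thresholds: Central (min 1), Coastal √(6·7)=6.481, East √(5·6)=5.477.
Each quota rounded against its threshold gives Central 1, Coastal 7, East 5 (total 13).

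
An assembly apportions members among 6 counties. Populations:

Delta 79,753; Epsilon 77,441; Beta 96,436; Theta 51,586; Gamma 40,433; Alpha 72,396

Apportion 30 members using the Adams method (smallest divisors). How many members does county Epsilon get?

5

Standard divisor 418045/30 ≈ 13934.833; standard quotas: Delta 5.723, Epsilon 5.557, Beta 6.920, Theta 3.702, Gamma 2.902, Alpha 5.195.
Rounding up gives 6, 6, 7, 4, 3, 6 = 32 seats, so the divisor must be adjusted.
With modified divisor 15700: modified quotas Delta 5.080, Epsilon 4.933, Beta 6.142, Theta 3.286, Gamma 2.575, Alpha 4.611.
Rounding up: Delta 6, Epsilon 5, Beta 7, Theta 4, Gamma 3, Alpha 5 (total 30).
Epsilon receives 5.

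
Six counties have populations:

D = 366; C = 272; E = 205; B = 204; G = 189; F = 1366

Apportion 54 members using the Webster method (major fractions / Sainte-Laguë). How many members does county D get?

8

Standard divisor 2602/54 ≈ 48.185; standard quotas: D 7.596, C 5.645, E 4.254, B 4.234, G 3.922, F 28.349.
Rounding to the nearest integer gives D 8, C 6, E 4, B 4, G 4, F 28 — total 54, matching the house size, so no adjustment is needed.
D receives 8.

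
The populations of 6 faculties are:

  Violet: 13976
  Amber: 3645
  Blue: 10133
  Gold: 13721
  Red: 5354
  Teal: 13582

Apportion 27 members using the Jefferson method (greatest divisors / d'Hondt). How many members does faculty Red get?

Standard divisor 60411/27 ≈ 2237.444; standard quotas: Violet 6.246, Amber 1.629, Blue 4.529, Gold 6.132, Red 2.393, Teal 6.070.
Rounding down gives 6, 1, 4, 6, 2, 6 = 25 seats, so the divisor must be adjusted.
With modified divisor 1980: modified quotas Violet 7.059, Amber 1.841, Blue 5.118, Gold 6.930, Red 2.704, Teal 6.860.
Rounding down: Violet 7, Amber 1, Blue 5, Gold 6, Red 2, Teal 6 (total 27).
Red receives 2.

2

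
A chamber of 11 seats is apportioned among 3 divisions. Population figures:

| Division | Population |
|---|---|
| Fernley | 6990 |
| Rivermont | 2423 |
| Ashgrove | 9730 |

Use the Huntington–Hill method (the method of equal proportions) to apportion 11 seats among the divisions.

Fernley: 4, Rivermont: 1, Ashgrove: 6

With divisor 1745: modified quotas Fernley 4.006, Rivermont 1.389, Ashgrove 5.576.
Geometric-mean thresholds: Fernley √(4·5)=4.472, Rivermont √(1·2)=1.414, Ashgrove √(5·6)=5.477.
Each quota rounded against its threshold gives Fernley 4, Rivermont 1, Ashgrove 6 (total 11).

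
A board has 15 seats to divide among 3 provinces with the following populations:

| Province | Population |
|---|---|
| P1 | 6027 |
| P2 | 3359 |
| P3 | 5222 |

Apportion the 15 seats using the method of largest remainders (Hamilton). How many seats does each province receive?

Standard divisor: 14608 ÷ 15 ≈ 973.867.
Standard quotas: P1 6.1887, P2 3.4491, P3 5.3621.
Lower quotas: P1 6, P2 3, P3 5 (sum 14, leaving 1 seat).
Remainders in descending order: P2 0.4491, P3 0.3621, P1 0.1887.
The surplus seat goes to P2.

P1 6; P2 4; P3 5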